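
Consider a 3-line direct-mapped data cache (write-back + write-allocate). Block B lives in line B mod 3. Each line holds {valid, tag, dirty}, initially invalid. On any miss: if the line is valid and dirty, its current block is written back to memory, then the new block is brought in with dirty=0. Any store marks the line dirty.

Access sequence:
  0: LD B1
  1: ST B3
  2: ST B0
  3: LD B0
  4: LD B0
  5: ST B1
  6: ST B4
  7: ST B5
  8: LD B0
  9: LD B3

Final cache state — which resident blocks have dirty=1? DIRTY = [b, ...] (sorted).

  0 | R B1 → L1 miss [-]
  1 | W B3 → L0 miss [D]
  2 | W B0 → L0 miss wb→B3 [D]
  3 | R B0 → L0 hit [D]
  4 | R B0 → L0 hit [D]
  5 | W B1 → L1 hit [D]
  6 | W B4 → L1 miss wb→B1 [D]
  7 | W B5 → L2 miss [D]
  8 | R B0 → L0 hit [D]
  9 | R B3 → L0 miss wb→B0 [-]

DIRTY = [4, 5]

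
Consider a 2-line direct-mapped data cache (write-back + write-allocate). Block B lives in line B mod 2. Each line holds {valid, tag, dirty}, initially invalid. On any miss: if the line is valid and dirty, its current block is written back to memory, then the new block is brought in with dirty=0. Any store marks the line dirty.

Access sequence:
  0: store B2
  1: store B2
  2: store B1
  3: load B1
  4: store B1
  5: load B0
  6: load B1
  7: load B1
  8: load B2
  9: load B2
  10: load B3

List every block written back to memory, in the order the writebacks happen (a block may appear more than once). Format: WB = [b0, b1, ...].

WB = [2, 1]

  0 | W B2 → L0 miss [D]
  1 | W B2 → L0 hit [D]
  2 | W B1 → L1 miss [D]
  3 | R B1 → L1 hit [D]
  4 | W B1 → L1 hit [D]
  5 | R B0 → L0 miss wb→B2 [-]
  6 | R B1 → L1 hit [D]
  7 | R B1 → L1 hit [D]
  8 | R B2 → L0 miss [-]
  9 | R B2 → L0 hit [-]
  10 | R B3 → L1 miss wb→B1 [-]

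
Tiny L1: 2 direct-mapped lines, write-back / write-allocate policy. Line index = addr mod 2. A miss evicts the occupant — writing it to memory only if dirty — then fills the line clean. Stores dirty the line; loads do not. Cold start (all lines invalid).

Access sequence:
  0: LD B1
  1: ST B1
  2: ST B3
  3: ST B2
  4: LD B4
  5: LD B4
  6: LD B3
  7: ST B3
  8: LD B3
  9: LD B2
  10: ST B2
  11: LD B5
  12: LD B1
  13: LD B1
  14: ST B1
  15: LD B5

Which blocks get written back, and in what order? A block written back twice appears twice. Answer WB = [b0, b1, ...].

WB = [1, 2, 3, 1]

0: R B1 -> L1 miss  d=-]
1: W B1 -> L1 hit  d=D]
2: W B3 -> L1 miss wb->B1  d=D]
3: W B2 -> L0 miss  d=D]
4: R B4 -> L0 miss wb->B2  d=-]
5: R B4 -> L0 hit  d=-]
6: R B3 -> L1 hit  d=D]
7: W B3 -> L1 hit  d=D]
8: R B3 -> L1 hit  d=D]
9: R B2 -> L0 miss  d=-]
10: W B2 -> L0 hit  d=D]
11: R B5 -> L1 miss wb->B3  d=-]
12: R B1 -> L1 miss  d=-]
13: R B1 -> L1 hit  d=-]
14: W B1 -> L1 hit  d=D]
15: R B5 -> L1 miss wb->B1  d=-]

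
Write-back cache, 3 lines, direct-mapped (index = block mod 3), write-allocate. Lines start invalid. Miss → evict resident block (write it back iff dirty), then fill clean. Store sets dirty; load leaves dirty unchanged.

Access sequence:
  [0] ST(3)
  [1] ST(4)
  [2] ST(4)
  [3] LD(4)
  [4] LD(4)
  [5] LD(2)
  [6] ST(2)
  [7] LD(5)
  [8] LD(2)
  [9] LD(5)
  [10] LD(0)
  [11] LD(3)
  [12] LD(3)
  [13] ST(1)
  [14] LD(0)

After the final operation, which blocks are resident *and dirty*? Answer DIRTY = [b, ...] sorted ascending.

DIRTY = [1]

0: W B3 → L0 miss [D]
1: W B4 → L1 miss [D]
2: W B4 → L1 hit [D]
3: R B4 → L1 hit [D]
4: R B4 → L1 hit [D]
5: R B2 → L2 miss [-]
6: W B2 → L2 hit [D]
7: R B5 → L2 miss wb→B2 [-]
8: R B2 → L2 miss [-]
9: R B5 → L2 miss [-]
10: R B0 → L0 miss wb→B3 [-]
11: R B3 → L0 miss [-]
12: R B3 → L0 hit [-]
13: W B1 → L1 miss wb→B4 [D]
14: R B0 → L0 miss [-]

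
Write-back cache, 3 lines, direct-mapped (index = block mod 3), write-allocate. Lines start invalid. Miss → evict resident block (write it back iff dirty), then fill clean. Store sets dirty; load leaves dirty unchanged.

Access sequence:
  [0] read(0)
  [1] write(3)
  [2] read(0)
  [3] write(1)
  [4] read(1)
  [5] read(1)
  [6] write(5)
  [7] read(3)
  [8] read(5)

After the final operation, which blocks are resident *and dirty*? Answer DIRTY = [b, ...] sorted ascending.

DIRTY = [1, 5]

  0 | R B0 → L0 miss [-]
  1 | W B3 → L0 miss [D]
  2 | R B0 → L0 miss wb→B3 [-]
  3 | W B1 → L1 miss [D]
  4 | R B1 → L1 hit [D]
  5 | R B1 → L1 hit [D]
  6 | W B5 → L2 miss [D]
  7 | R B3 → L0 miss [-]
  8 | R B5 → L2 hit [D]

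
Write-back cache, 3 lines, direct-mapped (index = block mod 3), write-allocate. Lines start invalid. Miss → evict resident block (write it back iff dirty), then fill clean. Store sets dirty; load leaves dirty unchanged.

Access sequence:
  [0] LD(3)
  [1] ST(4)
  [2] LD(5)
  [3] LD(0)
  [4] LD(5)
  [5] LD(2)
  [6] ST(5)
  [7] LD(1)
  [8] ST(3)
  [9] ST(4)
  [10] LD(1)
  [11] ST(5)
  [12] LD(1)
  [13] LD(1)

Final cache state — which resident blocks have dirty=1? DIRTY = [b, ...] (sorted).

  0 | R B3 → L0 miss [-]
  1 | W B4 → L1 miss [D]
  2 | R B5 → L2 miss [-]
  3 | R B0 → L0 miss [-]
  4 | R B5 → L2 hit [-]
  5 | R B2 → L2 miss [-]
  6 | W B5 → L2 miss [D]
  7 | R B1 → L1 miss wb→B4 [-]
  8 | W B3 → L0 miss [D]
  9 | W B4 → L1 miss [D]
  10 | R B1 → L1 miss wb→B4 [-]
  11 | W B5 → L2 hit [D]
  12 | R B1 → L1 hit [-]
  13 | R B1 → L1 hit [-]

DIRTY = [3, 5]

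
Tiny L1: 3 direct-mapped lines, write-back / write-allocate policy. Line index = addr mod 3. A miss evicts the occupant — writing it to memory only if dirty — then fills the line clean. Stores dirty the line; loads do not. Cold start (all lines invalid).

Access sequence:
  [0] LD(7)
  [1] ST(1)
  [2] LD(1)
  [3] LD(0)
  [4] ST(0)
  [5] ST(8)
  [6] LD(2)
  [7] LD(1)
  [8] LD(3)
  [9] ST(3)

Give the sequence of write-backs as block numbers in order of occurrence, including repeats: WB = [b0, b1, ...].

WB = [8, 0]

0: R B7 → L1 miss [-]
1: W B1 → L1 miss [D]
2: R B1 → L1 hit [D]
3: R B0 → L0 miss [-]
4: W B0 → L0 hit [D]
5: W B8 → L2 miss [D]
6: R B2 → L2 miss wb→B8 [-]
7: R B1 → L1 hit [D]
8: R B3 → L0 miss wb→B0 [-]
9: W B3 → L0 hit [D]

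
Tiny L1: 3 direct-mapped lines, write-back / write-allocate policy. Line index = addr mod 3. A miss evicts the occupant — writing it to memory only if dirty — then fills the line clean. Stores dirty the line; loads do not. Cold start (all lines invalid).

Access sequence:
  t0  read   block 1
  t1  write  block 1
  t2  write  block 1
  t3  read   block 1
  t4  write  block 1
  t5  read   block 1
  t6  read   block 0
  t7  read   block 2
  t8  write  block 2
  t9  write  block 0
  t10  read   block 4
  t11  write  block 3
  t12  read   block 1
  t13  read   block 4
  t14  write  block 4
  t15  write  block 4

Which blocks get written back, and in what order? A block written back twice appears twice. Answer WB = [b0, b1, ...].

0: R B1 -> L1 miss  d=-]
1: W B1 -> L1 hit  d=D]
2: W B1 -> L1 hit  d=D]
3: R B1 -> L1 hit  d=D]
4: W B1 -> L1 hit  d=D]
5: R B1 -> L1 hit  d=D]
6: R B0 -> L0 miss  d=-]
7: R B2 -> L2 miss  d=-]
8: W B2 -> L2 hit  d=D]
9: W B0 -> L0 hit  d=D]
10: R B4 -> L1 miss wb->B1  d=-]
11: W B3 -> L0 miss wb->B0  d=D]
12: R B1 -> L1 miss  d=-]
13: R B4 -> L1 miss  d=-]
14: W B4 -> L1 hit  d=D]
15: W B4 -> L1 hit  d=D]

WB = [1, 0]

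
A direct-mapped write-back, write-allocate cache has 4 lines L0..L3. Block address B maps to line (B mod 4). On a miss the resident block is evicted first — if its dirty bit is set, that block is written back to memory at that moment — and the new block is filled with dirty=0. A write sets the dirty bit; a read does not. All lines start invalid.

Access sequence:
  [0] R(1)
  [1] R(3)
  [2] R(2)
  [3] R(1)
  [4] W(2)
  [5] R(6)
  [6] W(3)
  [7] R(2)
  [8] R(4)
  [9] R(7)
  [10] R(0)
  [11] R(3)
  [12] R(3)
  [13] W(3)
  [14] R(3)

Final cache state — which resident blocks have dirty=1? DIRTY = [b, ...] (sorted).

  0 | R B1 → L1 miss [-]
  1 | R B3 → L3 miss [-]
  2 | R B2 → L2 miss [-]
  3 | R B1 → L1 hit [-]
  4 | W B2 → L2 hit [D]
  5 | R B6 → L2 miss wb→B2 [-]
  6 | W B3 → L3 hit [D]
  7 | R B2 → L2 miss [-]
  8 | R B4 → L0 miss [-]
  9 | R B7 → L3 miss wb→B3 [-]
  10 | R B0 → L0 miss [-]
  11 | R B3 → L3 miss [-]
  12 | R B3 → L3 hit [-]
  13 | W B3 → L3 hit [D]
  14 | R B3 → L3 hit [D]

DIRTY = [3]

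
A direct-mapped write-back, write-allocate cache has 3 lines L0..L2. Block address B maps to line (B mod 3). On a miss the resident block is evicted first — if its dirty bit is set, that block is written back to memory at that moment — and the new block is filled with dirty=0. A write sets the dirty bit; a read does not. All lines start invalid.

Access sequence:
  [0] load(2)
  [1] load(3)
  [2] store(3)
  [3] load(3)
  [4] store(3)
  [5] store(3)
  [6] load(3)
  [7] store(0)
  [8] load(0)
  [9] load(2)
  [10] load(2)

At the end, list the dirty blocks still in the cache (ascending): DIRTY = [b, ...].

0: R B2 -> L2 miss  d=-]
1: R B3 -> L0 miss  d=-]
2: W B3 -> L0 hit  d=D]
3: R B3 -> L0 hit  d=D]
4: W B3 -> L0 hit  d=D]
5: W B3 -> L0 hit  d=D]
6: R B3 -> L0 hit  d=D]
7: W B0 -> L0 miss wb->B3  d=D]
8: R B0 -> L0 hit  d=D]
9: R B2 -> L2 hit  d=-]
10: R B2 -> L2 hit  d=-]

DIRTY = [0]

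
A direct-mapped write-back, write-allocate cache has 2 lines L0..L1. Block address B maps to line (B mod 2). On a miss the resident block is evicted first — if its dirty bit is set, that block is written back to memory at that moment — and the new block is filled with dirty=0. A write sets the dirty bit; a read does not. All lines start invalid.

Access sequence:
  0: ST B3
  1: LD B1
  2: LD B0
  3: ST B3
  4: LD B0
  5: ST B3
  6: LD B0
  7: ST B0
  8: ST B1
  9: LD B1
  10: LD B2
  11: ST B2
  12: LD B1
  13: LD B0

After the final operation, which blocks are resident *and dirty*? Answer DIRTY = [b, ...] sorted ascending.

0: W B3 -> L1 miss  d=D]
1: R B1 -> L1 miss wb->B3  d=-]
2: R B0 -> L0 miss  d=-]
3: W B3 -> L1 miss  d=D]
4: R B0 -> L0 hit  d=-]
5: W B3 -> L1 hit  d=D]
6: R B0 -> L0 hit  d=-]
7: W B0 -> L0 hit  d=D]
8: W B1 -> L1 miss wb->B3  d=D]
9: R B1 -> L1 hit  d=D]
10: R B2 -> L0 miss wb->B0  d=-]
11: W B2 -> L0 hit  d=D]
12: R B1 -> L1 hit  d=D]
13: R B0 -> L0 miss wb->B2  d=-]

DIRTY = [1]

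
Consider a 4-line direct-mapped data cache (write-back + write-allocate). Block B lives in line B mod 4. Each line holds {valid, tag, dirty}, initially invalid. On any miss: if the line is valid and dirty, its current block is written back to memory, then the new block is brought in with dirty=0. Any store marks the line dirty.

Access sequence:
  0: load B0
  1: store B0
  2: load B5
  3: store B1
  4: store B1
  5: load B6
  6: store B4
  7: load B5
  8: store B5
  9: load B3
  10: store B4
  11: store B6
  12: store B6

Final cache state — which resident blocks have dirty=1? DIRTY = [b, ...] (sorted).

  0 | R B0 → L0 miss [-]
  1 | W B0 → L0 hit [D]
  2 | R B5 → L1 miss [-]
  3 | W B1 → L1 miss [D]
  4 | W B1 → L1 hit [D]
  5 | R B6 → L2 miss [-]
  6 | W B4 → L0 miss wb→B0 [D]
  7 | R B5 → L1 miss wb→B1 [-]
  8 | W B5 → L1 hit [D]
  9 | R B3 → L3 miss [-]
  10 | W B4 → L0 hit [D]
  11 | W B6 → L2 hit [D]
  12 | W B6 → L2 hit [D]

DIRTY = [4, 5, 6]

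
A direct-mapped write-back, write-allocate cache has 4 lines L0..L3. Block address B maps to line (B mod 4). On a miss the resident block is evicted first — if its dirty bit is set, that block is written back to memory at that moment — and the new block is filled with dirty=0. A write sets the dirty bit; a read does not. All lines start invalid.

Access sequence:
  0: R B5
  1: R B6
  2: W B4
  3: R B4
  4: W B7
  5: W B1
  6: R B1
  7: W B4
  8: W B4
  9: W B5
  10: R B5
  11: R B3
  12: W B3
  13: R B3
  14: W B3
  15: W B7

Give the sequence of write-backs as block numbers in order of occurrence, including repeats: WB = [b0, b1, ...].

WB = [1, 7, 3]

0: R B5 → L1 miss [-]
1: R B6 → L2 miss [-]
2: W B4 → L0 miss [D]
3: R B4 → L0 hit [D]
4: W B7 → L3 miss [D]
5: W B1 → L1 miss [D]
6: R B1 → L1 hit [D]
7: W B4 → L0 hit [D]
8: W B4 → L0 hit [D]
9: W B5 → L1 miss wb→B1 [D]
10: R B5 → L1 hit [D]
11: R B3 → L3 miss wb→B7 [-]
12: W B3 → L3 hit [D]
13: R B3 → L3 hit [D]
14: W B3 → L3 hit [D]
15: W B7 → L3 miss wb→B3 [D]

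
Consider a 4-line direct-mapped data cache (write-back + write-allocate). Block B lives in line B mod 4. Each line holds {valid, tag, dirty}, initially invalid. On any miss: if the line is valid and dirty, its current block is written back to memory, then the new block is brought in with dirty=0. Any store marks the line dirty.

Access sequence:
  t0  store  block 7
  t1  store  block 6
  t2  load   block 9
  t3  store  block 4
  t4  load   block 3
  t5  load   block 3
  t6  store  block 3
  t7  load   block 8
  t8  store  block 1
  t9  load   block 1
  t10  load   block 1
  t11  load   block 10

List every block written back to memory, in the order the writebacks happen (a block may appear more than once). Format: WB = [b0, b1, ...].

WB = [7, 4, 6]

0: W B7 -> L3 miss  d=D]
1: W B6 -> L2 miss  d=D]
2: R B9 -> L1 miss  d=-]
3: W B4 -> L0 miss  d=D]
4: R B3 -> L3 miss wb->B7  d=-]
5: R B3 -> L3 hit  d=-]
6: W B3 -> L3 hit  d=D]
7: R B8 -> L0 miss wb->B4  d=-]
8: W B1 -> L1 miss  d=D]
9: R B1 -> L1 hit  d=D]
10: R B1 -> L1 hit  d=D]
11: R B10 -> L2 miss wb->B6  d=-]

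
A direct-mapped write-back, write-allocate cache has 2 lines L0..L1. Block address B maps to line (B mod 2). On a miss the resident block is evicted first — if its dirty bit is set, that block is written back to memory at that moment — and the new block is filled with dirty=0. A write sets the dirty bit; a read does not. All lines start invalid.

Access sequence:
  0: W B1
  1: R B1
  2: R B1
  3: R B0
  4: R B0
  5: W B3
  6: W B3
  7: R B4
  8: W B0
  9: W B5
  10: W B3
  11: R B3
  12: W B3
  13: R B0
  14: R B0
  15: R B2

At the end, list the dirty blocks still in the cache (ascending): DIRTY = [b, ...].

DIRTY = [3]

0: W B1 → L1 miss [D]
1: R B1 → L1 hit [D]
2: R B1 → L1 hit [D]
3: R B0 → L0 miss [-]
4: R B0 → L0 hit [-]
5: W B3 → L1 miss wb→B1 [D]
6: W B3 → L1 hit [D]
7: R B4 → L0 miss [-]
8: W B0 → L0 miss [D]
9: W B5 → L1 miss wb→B3 [D]
10: W B3 → L1 miss wb→B5 [D]
11: R B3 → L1 hit [D]
12: W B3 → L1 hit [D]
13: R B0 → L0 hit [D]
14: R B0 → L0 hit [D]
15: R B2 → L0 miss wb→B0 [-]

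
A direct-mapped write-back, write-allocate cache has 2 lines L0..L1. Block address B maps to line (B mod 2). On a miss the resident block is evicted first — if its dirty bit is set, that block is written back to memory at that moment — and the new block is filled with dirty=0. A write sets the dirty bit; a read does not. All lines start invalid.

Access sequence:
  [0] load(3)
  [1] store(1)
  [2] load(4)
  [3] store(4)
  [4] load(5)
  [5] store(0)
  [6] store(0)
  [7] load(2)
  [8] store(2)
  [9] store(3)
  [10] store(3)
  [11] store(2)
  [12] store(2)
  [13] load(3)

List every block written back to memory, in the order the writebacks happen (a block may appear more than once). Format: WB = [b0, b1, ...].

WB = [1, 4, 0]

0: R B3 → L1 miss [-]
1: W B1 → L1 miss [D]
2: R B4 → L0 miss [-]
3: W B4 → L0 hit [D]
4: R B5 → L1 miss wb→B1 [-]
5: W B0 → L0 miss wb→B4 [D]
6: W B0 → L0 hit [D]
7: R B2 → L0 miss wb→B0 [-]
8: W B2 → L0 hit [D]
9: W B3 → L1 miss [D]
10: W B3 → L1 hit [D]
11: W B2 → L0 hit [D]
12: W B2 → L0 hit [D]
13: R B3 → L1 hit [D]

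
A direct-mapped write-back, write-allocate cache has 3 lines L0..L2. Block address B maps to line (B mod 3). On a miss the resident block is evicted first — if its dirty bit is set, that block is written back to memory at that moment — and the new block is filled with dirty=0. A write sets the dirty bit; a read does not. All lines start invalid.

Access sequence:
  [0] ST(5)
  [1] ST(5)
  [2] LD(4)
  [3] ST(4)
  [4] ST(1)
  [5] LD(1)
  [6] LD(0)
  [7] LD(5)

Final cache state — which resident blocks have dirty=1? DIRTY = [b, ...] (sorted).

DIRTY = [1, 5]

  0 | W B5 → L2 miss [D]
  1 | W B5 → L2 hit [D]
  2 | R B4 → L1 miss [-]
  3 | W B4 → L1 hit [D]
  4 | W B1 → L1 miss wb→B4 [D]
  5 | R B1 → L1 hit [D]
  6 | R B0 → L0 miss [-]
  7 | R B5 → L2 hit [D]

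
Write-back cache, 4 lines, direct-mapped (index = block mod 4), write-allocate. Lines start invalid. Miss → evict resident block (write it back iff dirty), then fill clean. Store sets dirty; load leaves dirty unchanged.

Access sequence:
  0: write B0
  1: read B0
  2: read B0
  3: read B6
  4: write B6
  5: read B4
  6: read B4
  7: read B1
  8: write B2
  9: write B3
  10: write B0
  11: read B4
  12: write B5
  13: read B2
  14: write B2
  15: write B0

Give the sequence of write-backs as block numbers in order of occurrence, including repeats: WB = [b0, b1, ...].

0: W B0 → L0 miss [D]
1: R B0 → L0 hit [D]
2: R B0 → L0 hit [D]
3: R B6 → L2 miss [-]
4: W B6 → L2 hit [D]
5: R B4 → L0 miss wb→B0 [-]
6: R B4 → L0 hit [-]
7: R B1 → L1 miss [-]
8: W B2 → L2 miss wb→B6 [D]
9: W B3 → L3 miss [D]
10: W B0 → L0 miss [D]
11: R B4 → L0 miss wb→B0 [-]
12: W B5 → L1 miss [D]
13: R B2 → L2 hit [D]
14: W B2 → L2 hit [D]
15: W B0 → L0 miss [D]

WB = [0, 6, 0]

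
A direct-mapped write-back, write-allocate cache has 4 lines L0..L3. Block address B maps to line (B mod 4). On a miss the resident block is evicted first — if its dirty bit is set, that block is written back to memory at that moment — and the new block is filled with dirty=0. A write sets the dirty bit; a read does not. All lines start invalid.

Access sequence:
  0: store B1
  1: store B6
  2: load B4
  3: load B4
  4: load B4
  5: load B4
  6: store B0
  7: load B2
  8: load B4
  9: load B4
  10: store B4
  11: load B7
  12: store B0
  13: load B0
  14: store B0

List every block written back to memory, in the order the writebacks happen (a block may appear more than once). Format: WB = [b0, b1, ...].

WB = [6, 0, 4]

  0 | W B1 → L1 miss [D]
  1 | W B6 → L2 miss [D]
  2 | R B4 → L0 miss [-]
  3 | R B4 → L0 hit [-]
  4 | R B4 → L0 hit [-]
  5 | R B4 → L0 hit [-]
  6 | W B0 → L0 miss [D]
  7 | R B2 → L2 miss wb→B6 [-]
  8 | R B4 → L0 miss wb→B0 [-]
  9 | R B4 → L0 hit [-]
  10 | W B4 → L0 hit [D]
  11 | R B7 → L3 miss [-]
  12 | W B0 → L0 miss wb→B4 [D]
  13 | R B0 → L0 hit [D]
  14 | W B0 → L0 hit [D]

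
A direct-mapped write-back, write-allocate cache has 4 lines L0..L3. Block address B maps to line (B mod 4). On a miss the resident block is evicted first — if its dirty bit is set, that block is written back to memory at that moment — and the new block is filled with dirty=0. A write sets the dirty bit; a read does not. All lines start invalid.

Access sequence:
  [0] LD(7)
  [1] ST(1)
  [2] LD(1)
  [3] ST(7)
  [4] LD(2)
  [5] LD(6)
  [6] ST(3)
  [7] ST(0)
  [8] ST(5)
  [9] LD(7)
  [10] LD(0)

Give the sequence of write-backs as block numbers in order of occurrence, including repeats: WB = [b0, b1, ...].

WB = [7, 1, 3]

  0 | R B7 → L3 miss [-]
  1 | W B1 → L1 miss [D]
  2 | R B1 → L1 hit [D]
  3 | W B7 → L3 hit [D]
  4 | R B2 → L2 miss [-]
  5 | R B6 → L2 miss [-]
  6 | W B3 → L3 miss wb→B7 [D]
  7 | W B0 → L0 miss [D]
  8 | W B5 → L1 miss wb→B1 [D]
  9 | R B7 → L3 miss wb→B3 [-]
  10 | R B0 → L0 hit [D]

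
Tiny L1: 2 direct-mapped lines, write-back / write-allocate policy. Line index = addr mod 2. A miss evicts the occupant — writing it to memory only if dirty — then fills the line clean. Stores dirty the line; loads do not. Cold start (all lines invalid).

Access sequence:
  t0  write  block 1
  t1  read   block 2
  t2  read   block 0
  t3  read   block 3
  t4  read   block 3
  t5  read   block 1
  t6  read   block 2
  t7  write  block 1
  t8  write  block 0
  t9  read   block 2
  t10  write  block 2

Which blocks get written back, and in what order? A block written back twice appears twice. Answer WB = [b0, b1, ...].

0: W B1 → L1 miss [D]
1: R B2 → L0 miss [-]
2: R B0 → L0 miss [-]
3: R B3 → L1 miss wb→B1 [-]
4: R B3 → L1 hit [-]
5: R B1 → L1 miss [-]
6: R B2 → L0 miss [-]
7: W B1 → L1 hit [D]
8: W B0 → L0 miss [D]
9: R B2 → L0 miss wb→B0 [-]
10: W B2 → L0 hit [D]

WB = [1, 0]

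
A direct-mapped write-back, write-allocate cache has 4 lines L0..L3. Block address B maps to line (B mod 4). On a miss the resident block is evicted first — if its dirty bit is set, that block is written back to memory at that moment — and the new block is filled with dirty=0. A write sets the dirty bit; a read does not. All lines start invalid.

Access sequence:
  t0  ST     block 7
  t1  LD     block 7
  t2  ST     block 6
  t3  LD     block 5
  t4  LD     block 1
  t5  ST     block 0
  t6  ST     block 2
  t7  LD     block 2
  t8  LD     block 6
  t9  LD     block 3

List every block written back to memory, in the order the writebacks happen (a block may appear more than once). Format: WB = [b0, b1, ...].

WB = [6, 2, 7]

  0 | W B7 → L3 miss [D]
  1 | R B7 → L3 hit [D]
  2 | W B6 → L2 miss [D]
  3 | R B5 → L1 miss [-]
  4 | R B1 → L1 miss [-]
  5 | W B0 → L0 miss [D]
  6 | W B2 → L2 miss wb→B6 [D]
  7 | R B2 → L2 hit [D]
  8 | R B6 → L2 miss wb→B2 [-]
  9 | R B3 → L3 miss wb→B7 [-]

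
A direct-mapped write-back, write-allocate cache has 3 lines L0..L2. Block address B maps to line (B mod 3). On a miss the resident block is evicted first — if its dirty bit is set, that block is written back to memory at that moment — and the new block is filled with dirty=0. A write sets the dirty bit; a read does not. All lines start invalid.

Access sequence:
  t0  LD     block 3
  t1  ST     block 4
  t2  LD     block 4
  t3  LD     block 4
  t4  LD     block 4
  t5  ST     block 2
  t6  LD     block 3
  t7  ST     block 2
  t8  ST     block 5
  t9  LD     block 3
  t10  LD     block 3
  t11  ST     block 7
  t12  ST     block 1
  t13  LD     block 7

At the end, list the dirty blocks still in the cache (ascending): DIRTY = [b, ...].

DIRTY = [5]

0: R B3 → L0 miss [-]
1: W B4 → L1 miss [D]
2: R B4 → L1 hit [D]
3: R B4 → L1 hit [D]
4: R B4 → L1 hit [D]
5: W B2 → L2 miss [D]
6: R B3 → L0 hit [-]
7: W B2 → L2 hit [D]
8: W B5 → L2 miss wb→B2 [D]
9: R B3 → L0 hit [-]
10: R B3 → L0 hit [-]
11: W B7 → L1 miss wb→B4 [D]
12: W B1 → L1 miss wb→B7 [D]
13: R B7 → L1 miss wb→B1 [-]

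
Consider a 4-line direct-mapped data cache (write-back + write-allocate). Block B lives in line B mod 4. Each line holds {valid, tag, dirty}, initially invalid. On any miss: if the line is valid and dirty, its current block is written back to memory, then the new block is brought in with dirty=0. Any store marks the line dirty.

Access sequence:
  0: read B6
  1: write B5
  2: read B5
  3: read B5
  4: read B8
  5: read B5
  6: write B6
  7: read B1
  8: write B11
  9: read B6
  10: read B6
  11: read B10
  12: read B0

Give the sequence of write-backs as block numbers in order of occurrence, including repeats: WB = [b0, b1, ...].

WB = [5, 6]

0: R B6 → L2 miss [-]
1: W B5 → L1 miss [D]
2: R B5 → L1 hit [D]
3: R B5 → L1 hit [D]
4: R B8 → L0 miss [-]
5: R B5 → L1 hit [D]
6: W B6 → L2 hit [D]
7: R B1 → L1 miss wb→B5 [-]
8: W B11 → L3 miss [D]
9: R B6 → L2 hit [D]
10: R B6 → L2 hit [D]
11: R B10 → L2 miss wb→B6 [-]
12: R B0 → L0 miss [-]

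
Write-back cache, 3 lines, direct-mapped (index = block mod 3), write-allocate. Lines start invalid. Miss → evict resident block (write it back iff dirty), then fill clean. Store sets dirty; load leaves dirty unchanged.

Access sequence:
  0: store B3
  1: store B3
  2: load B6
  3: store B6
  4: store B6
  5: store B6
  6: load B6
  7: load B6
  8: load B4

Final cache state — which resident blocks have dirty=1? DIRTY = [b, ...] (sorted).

DIRTY = [6]

0: W B3 -> L0 miss  d=D]
1: W B3 -> L0 hit  d=D]
2: R B6 -> L0 miss wb->B3  d=-]
3: W B6 -> L0 hit  d=D]
4: W B6 -> L0 hit  d=D]
5: W B6 -> L0 hit  d=D]
6: R B6 -> L0 hit  d=D]
7: R B6 -> L0 hit  d=D]
8: R B4 -> L1 miss  d=-]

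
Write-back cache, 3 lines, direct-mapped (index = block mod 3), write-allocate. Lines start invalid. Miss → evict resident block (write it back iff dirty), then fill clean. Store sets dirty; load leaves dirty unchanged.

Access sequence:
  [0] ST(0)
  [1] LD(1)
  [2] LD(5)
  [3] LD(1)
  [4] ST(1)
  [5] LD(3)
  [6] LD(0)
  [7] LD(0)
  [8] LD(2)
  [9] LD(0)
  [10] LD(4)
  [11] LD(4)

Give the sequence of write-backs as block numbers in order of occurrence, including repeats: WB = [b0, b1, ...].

WB = [0, 1]

0: W B0 → L0 miss [D]
1: R B1 → L1 miss [-]
2: R B5 → L2 miss [-]
3: R B1 → L1 hit [-]
4: W B1 → L1 hit [D]
5: R B3 → L0 miss wb→B0 [-]
6: R B0 → L0 miss [-]
7: R B0 → L0 hit [-]
8: R B2 → L2 miss [-]
9: R B0 → L0 hit [-]
10: R B4 → L1 miss wb→B1 [-]
11: R B4 → L1 hit [-]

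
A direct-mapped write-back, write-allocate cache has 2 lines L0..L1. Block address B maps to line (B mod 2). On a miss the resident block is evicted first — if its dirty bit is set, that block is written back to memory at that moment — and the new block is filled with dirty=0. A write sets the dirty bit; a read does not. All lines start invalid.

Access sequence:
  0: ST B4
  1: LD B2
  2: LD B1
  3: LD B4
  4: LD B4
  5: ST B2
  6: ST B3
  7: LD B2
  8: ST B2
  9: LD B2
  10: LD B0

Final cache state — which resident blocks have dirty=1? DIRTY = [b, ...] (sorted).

DIRTY = [3]

0: W B4 -> L0 miss  d=D]
1: R B2 -> L0 miss wb->B4  d=-]
2: R B1 -> L1 miss  d=-]
3: R B4 -> L0 miss  d=-]
4: R B4 -> L0 hit  d=-]
5: W B2 -> L0 miss  d=D]
6: W B3 -> L1 miss  d=D]
7: R B2 -> L0 hit  d=D]
8: W B2 -> L0 hit  d=D]
9: R B2 -> L0 hit  d=D]
10: R B0 -> L0 miss wb->B2  d=-]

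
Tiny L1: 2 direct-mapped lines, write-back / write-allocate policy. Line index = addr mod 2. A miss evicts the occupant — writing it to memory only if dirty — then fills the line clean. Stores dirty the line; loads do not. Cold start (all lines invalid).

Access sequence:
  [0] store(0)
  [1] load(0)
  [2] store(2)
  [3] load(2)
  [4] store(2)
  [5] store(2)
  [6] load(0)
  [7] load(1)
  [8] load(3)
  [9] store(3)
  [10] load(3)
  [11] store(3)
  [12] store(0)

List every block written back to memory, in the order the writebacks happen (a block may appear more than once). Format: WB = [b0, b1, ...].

WB = [0, 2]

  0 | W B0 → L0 miss [D]
  1 | R B0 → L0 hit [D]
  2 | W B2 → L0 miss wb→B0 [D]
  3 | R B2 → L0 hit [D]
  4 | W B2 → L0 hit [D]
  5 | W B2 → L0 hit [D]
  6 | R B0 → L0 miss wb→B2 [-]
  7 | R B1 → L1 miss [-]
  8 | R B3 → L1 miss [-]
  9 | W B3 → L1 hit [D]
  10 | R B3 → L1 hit [D]
  11 | W B3 → L1 hit [D]
  12 | W B0 → L0 hit [D]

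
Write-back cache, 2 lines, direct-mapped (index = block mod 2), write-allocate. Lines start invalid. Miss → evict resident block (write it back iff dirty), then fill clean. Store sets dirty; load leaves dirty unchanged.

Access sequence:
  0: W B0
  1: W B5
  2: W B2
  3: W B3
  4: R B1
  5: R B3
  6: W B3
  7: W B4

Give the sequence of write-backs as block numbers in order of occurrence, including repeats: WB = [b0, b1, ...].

0: W B0 → L0 miss [D]
1: W B5 → L1 miss [D]
2: W B2 → L0 miss wb→B0 [D]
3: W B3 → L1 miss wb→B5 [D]
4: R B1 → L1 miss wb→B3 [-]
5: R B3 → L1 miss [-]
6: W B3 → L1 hit [D]
7: W B4 → L0 miss wb→B2 [D]

WB = [0, 5, 3, 2]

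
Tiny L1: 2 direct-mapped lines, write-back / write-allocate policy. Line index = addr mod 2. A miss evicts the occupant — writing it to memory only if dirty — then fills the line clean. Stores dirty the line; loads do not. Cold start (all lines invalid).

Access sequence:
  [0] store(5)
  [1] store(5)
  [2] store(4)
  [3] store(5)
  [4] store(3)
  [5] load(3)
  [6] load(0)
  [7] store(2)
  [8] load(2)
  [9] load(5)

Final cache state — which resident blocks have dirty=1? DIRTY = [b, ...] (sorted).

0: W B5 → L1 miss [D]
1: W B5 → L1 hit [D]
2: W B4 → L0 miss [D]
3: W B5 → L1 hit [D]
4: W B3 → L1 miss wb→B5 [D]
5: R B3 → L1 hit [D]
6: R B0 → L0 miss wb→B4 [-]
7: W B2 → L0 miss [D]
8: R B2 → L0 hit [D]
9: R B5 → L1 miss wb→B3 [-]

DIRTY = [2]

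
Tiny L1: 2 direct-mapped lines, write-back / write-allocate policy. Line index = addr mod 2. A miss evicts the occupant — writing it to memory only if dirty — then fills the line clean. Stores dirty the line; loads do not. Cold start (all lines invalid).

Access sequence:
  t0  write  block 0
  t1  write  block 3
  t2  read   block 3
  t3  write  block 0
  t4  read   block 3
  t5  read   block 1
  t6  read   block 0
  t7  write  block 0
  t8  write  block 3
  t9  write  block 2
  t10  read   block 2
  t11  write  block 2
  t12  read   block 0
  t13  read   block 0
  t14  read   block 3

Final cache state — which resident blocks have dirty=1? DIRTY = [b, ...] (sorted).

DIRTY = [3]

  0 | W B0 → L0 miss [D]
  1 | W B3 → L1 miss [D]
  2 | R B3 → L1 hit [D]
  3 | W B0 → L0 hit [D]
  4 | R B3 → L1 hit [D]
  5 | R B1 → L1 miss wb→B3 [-]
  6 | R B0 → L0 hit [D]
  7 | W B0 → L0 hit [D]
  8 | W B3 → L1 miss [D]
  9 | W B2 → L0 miss wb→B0 [D]
  10 | R B2 → L0 hit [D]
  11 | W B2 → L0 hit [D]
  12 | R B0 → L0 miss wb→B2 [-]
  13 | R B0 → L0 hit [-]
  14 | R B3 → L1 hit [D]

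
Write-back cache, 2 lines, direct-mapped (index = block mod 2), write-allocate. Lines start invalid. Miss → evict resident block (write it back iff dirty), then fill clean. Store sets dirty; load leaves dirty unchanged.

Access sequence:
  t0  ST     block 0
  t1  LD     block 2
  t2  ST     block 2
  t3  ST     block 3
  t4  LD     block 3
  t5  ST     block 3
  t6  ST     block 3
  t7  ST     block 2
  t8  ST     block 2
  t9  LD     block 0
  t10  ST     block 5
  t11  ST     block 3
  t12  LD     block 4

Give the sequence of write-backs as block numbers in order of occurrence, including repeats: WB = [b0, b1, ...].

WB = [0, 2, 3, 5]

0: W B0 -> L0 miss  d=D]
1: R B2 -> L0 miss wb->B0  d=-]
2: W B2 -> L0 hit  d=D]
3: W B3 -> L1 miss  d=D]
4: R B3 -> L1 hit  d=D]
5: W B3 -> L1 hit  d=D]
6: W B3 -> L1 hit  d=D]
7: W B2 -> L0 hit  d=D]
8: W B2 -> L0 hit  d=D]
9: R B0 -> L0 miss wb->B2  d=-]
10: W B5 -> L1 miss wb->B3  d=D]
11: W B3 -> L1 miss wb->B5  d=D]
12: R B4 -> L0 miss  d=-]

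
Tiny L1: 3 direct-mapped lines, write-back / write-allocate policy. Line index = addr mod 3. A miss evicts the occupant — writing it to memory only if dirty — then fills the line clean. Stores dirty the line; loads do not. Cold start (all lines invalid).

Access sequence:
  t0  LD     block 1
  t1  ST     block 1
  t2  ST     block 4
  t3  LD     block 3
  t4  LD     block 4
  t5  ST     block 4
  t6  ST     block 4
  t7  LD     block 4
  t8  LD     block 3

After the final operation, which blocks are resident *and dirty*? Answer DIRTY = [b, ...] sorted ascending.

DIRTY = [4]

  0 | R B1 → L1 miss [-]
  1 | W B1 → L1 hit [D]
  2 | W B4 → L1 miss wb→B1 [D]
  3 | R B3 → L0 miss [-]
  4 | R B4 → L1 hit [D]
  5 | W B4 → L1 hit [D]
  6 | W B4 → L1 hit [D]
  7 | R B4 → L1 hit [D]
  8 | R B3 → L0 hit [-]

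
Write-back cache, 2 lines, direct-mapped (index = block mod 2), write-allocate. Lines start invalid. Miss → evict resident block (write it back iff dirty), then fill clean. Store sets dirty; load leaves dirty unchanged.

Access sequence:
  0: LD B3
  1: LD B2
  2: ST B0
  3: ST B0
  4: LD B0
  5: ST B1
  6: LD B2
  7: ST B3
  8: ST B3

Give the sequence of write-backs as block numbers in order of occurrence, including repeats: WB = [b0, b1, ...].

WB = [0, 1]

0: R B3 → L1 miss [-]
1: R B2 → L0 miss [-]
2: W B0 → L0 miss [D]
3: W B0 → L0 hit [D]
4: R B0 → L0 hit [D]
5: W B1 → L1 miss [D]
6: R B2 → L0 miss wb→B0 [-]
7: W B3 → L1 miss wb→B1 [D]
8: W B3 → L1 hit [D]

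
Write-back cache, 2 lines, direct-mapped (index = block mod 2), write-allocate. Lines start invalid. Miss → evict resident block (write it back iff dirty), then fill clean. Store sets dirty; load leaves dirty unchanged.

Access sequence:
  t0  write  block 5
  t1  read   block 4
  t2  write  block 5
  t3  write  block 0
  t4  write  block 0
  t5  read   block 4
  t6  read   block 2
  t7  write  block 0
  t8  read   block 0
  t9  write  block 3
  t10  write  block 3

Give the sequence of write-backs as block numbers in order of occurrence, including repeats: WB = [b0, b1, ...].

  0 | W B5 → L1 miss [D]
  1 | R B4 → L0 miss [-]
  2 | W B5 → L1 hit [D]
  3 | W B0 → L0 miss [D]
  4 | W B0 → L0 hit [D]
  5 | R B4 → L0 miss wb→B0 [-]
  6 | R B2 → L0 miss [-]
  7 | W B0 → L0 miss [D]
  8 | R B0 → L0 hit [D]
  9 | W B3 → L1 miss wb→B5 [D]
  10 | W B3 → L1 hit [D]

WB = [0, 5]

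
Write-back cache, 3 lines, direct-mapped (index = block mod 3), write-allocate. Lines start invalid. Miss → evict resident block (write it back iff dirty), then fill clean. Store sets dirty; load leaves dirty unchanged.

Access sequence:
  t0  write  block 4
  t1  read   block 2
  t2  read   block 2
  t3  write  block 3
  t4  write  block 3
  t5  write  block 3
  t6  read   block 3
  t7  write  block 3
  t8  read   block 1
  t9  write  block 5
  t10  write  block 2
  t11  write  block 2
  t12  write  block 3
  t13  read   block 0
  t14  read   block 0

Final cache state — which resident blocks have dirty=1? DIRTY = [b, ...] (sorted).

DIRTY = [2]

0: W B4 -> L1 miss  d=D]
1: R B2 -> L2 miss  d=-]
2: R B2 -> L2 hit  d=-]
3: W B3 -> L0 miss  d=D]
4: W B3 -> L0 hit  d=D]
5: W B3 -> L0 hit  d=D]
6: R B3 -> L0 hit  d=D]
7: W B3 -> L0 hit  d=D]
8: R B1 -> L1 miss wb->B4  d=-]
9: W B5 -> L2 miss  d=D]
10: W B2 -> L2 miss wb->B5  d=D]
11: W B2 -> L2 hit  d=D]
12: W B3 -> L0 hit  d=D]
13: R B0 -> L0 miss wb->B3  d=-]
14: R B0 -> L0 hit  d=-]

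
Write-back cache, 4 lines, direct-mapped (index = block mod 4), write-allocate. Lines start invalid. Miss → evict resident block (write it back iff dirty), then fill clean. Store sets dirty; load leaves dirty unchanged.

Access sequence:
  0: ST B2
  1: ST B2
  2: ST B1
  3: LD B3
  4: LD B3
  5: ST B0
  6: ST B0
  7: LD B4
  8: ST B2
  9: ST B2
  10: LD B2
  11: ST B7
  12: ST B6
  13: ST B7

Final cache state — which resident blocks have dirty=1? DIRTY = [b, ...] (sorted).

DIRTY = [1, 6, 7]

0: W B2 → L2 miss [D]
1: W B2 → L2 hit [D]
2: W B1 → L1 miss [D]
3: R B3 → L3 miss [-]
4: R B3 → L3 hit [-]
5: W B0 → L0 miss [D]
6: W B0 → L0 hit [D]
7: R B4 → L0 miss wb→B0 [-]
8: W B2 → L2 hit [D]
9: W B2 → L2 hit [D]
10: R B2 → L2 hit [D]
11: W B7 → L3 miss [D]
12: W B6 → L2 miss wb→B2 [D]
13: W B7 → L3 hit [D]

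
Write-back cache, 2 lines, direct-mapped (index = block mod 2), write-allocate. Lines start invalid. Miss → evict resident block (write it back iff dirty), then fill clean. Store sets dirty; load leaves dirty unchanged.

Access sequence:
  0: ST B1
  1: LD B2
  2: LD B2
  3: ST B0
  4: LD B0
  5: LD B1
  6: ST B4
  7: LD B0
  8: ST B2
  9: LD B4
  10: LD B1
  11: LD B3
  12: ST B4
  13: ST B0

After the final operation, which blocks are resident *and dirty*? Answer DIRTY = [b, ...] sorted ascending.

DIRTY = [0]

0: W B1 -> L1 miss  d=D]
1: R B2 -> L0 miss  d=-]
2: R B2 -> L0 hit  d=-]
3: W B0 -> L0 miss  d=D]
4: R B0 -> L0 hit  d=D]
5: R B1 -> L1 hit  d=D]
6: W B4 -> L0 miss wb->B0  d=D]
7: R B0 -> L0 miss wb->B4  d=-]
8: W B2 -> L0 miss  d=D]
9: R B4 -> L0 miss wb->B2  d=-]
10: R B1 -> L1 hit  d=D]
11: R B3 -> L1 miss wb->B1  d=-]
12: W B4 -> L0 hit  d=D]
13: W B0 -> L0 miss wb->B4  d=D]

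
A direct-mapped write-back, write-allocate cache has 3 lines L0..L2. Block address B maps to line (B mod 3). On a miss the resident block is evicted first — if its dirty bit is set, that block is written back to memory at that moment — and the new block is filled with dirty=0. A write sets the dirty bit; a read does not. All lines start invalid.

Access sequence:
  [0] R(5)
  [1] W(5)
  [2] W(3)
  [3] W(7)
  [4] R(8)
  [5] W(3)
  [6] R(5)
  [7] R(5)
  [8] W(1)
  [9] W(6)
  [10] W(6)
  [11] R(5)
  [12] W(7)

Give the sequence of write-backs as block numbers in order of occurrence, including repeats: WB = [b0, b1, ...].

  0 | R B5 → L2 miss [-]
  1 | W B5 → L2 hit [D]
  2 | W B3 → L0 miss [D]
  3 | W B7 → L1 miss [D]
  4 | R B8 → L2 miss wb→B5 [-]
  5 | W B3 → L0 hit [D]
  6 | R B5 → L2 miss [-]
  7 | R B5 → L2 hit [-]
  8 | W B1 → L1 miss wb→B7 [D]
  9 | W B6 → L0 miss wb→B3 [D]
  10 | W B6 → L0 hit [D]
  11 | R B5 → L2 hit [-]
  12 | W B7 → L1 miss wb→B1 [D]

WB = [5, 7, 3, 1]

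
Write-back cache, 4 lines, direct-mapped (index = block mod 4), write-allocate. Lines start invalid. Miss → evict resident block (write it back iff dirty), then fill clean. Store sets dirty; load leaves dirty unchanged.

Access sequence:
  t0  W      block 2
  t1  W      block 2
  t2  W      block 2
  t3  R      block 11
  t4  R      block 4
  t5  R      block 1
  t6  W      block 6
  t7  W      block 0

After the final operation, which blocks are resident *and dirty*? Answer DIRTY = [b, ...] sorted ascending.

DIRTY = [0, 6]

0: W B2 -> L2 miss  d=D]
1: W B2 -> L2 hit  d=D]
2: W B2 -> L2 hit  d=D]
3: R B11 -> L3 miss  d=-]
4: R B4 -> L0 miss  d=-]
5: R B1 -> L1 miss  d=-]
6: W B6 -> L2 miss wb->B2  d=D]
7: W B0 -> L0 miss  d=D]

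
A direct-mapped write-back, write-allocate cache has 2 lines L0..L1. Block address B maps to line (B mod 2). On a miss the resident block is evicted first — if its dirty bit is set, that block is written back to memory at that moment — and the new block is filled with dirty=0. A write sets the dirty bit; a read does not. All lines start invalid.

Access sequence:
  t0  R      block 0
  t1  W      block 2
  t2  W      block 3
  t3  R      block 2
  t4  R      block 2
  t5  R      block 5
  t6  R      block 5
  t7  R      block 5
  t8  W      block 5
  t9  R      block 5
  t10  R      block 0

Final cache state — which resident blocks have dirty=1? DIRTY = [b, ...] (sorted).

DIRTY = [5]

0: R B0 -> L0 miss  d=-]
1: W B2 -> L0 miss  d=D]
2: W B3 -> L1 miss  d=D]
3: R B2 -> L0 hit  d=D]
4: R B2 -> L0 hit  d=D]
5: R B5 -> L1 miss wb->B3  d=-]
6: R B5 -> L1 hit  d=-]
7: R B5 -> L1 hit  d=-]
8: W B5 -> L1 hit  d=D]
9: R B5 -> L1 hit  d=D]
10: R B0 -> L0 miss wb->B2  d=-]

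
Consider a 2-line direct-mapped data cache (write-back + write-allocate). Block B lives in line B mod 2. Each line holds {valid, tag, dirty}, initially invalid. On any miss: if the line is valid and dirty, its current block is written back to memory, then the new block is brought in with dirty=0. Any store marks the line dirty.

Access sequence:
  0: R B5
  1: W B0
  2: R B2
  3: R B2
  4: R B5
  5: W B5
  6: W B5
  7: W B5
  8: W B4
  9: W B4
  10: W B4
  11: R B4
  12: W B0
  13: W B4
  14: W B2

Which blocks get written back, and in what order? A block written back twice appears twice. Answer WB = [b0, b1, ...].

WB = [0, 4, 0, 4]

0: R B5 → L1 miss [-]
1: W B0 → L0 miss [D]
2: R B2 → L0 miss wb→B0 [-]
3: R B2 → L0 hit [-]
4: R B5 → L1 hit [-]
5: W B5 → L1 hit [D]
6: W B5 → L1 hit [D]
7: W B5 → L1 hit [D]
8: W B4 → L0 miss [D]
9: W B4 → L0 hit [D]
10: W B4 → L0 hit [D]
11: R B4 → L0 hit [D]
12: W B0 → L0 miss wb→B4 [D]
13: W B4 → L0 miss wb→B0 [D]
14: W B2 → L0 miss wb→B4 [D]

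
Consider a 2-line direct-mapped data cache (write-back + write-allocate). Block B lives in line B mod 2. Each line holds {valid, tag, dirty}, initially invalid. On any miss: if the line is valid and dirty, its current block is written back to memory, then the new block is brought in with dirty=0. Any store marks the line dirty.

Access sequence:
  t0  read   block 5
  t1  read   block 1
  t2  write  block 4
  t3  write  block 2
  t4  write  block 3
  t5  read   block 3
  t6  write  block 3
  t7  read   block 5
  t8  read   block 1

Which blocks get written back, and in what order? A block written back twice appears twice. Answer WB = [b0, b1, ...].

WB = [4, 3]

0: R B5 → L1 miss [-]
1: R B1 → L1 miss [-]
2: W B4 → L0 miss [D]
3: W B2 → L0 miss wb→B4 [D]
4: W B3 → L1 miss [D]
5: R B3 → L1 hit [D]
6: W B3 → L1 hit [D]
7: R B5 → L1 miss wb→B3 [-]
8: R B1 → L1 miss [-]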